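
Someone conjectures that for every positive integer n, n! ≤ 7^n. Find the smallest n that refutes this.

n = 17

Check each positive integer n in order until n! > 7^n.
The first 16 eligible values, up to n = 16, all satisfy the conclusion.
n = 17: n! = 355687428096000 and 7^n = 232630513987207, so 355687428096000 > 232630513987207.
Thus n = 17 disproves the claim, and no smaller n works.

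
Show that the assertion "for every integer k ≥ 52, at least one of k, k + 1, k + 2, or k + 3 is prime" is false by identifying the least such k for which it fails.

k = 54

Check each integer k ≥ 52 in order until k, k + 1, k + 2, k + 3 are all composite.
k = 52: 53 is prime.
k = 53: 53 is prime.
k = 54: 54 = 2 × 27; 55 = 5 × 11; 56 = 2 × 28; 57 = 3 × 19 — all composite.
So k = 54 is the smallest counterexample.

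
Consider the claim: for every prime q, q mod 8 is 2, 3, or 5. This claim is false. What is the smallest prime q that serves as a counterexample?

For q = 2, 3, 5 the conclusion holds.
q = 7: 7 mod 8 = 7 — not in {2, 3, 5}.
So q = 7 is the smallest counterexample.

q = 7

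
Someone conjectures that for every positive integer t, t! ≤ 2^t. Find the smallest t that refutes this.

A counterexample is any positive integer t such that t! > 2^t; we check each in order.
t = 1: t! = 1 and 2^t = 2, so 1 ≤ 2.
t = 2: t! = 2 and 2^t = 4, so 2 ≤ 4.
t = 3: t! = 6 and 2^t = 8, so 6 ≤ 8.
t = 4: t! = 24 and 2^t = 16, so 24 > 16.
Hence t = 4 is a counterexample.

t = 4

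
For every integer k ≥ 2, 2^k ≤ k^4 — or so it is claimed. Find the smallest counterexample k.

k = 17

We need the least integer k ≥ 2 for which 2^k > k^4.
For k = 2, 3, 4, 5, …, 14, 15, 16 the conclusion holds.
k = 17: 2^k = 131072 and k^4 = 83521, so 131072 > 83521.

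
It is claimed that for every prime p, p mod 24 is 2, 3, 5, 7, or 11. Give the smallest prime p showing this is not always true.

Check each prime p in order until the claim fails.
The first 5 eligible values, up to p = 11, all satisfy the conclusion.
p = 13: 13 mod 24 = 13 — not in {2, 3, 5, 7, 11}.
Hence p = 13 is a counterexample.

p = 13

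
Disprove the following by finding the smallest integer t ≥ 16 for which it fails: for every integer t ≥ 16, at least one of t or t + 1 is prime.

For t = 16, 17, 18, 19 the conclusion holds.
t = 20: 20 = 2 × 10; 21 = 3 × 7 — both composite.
Hence t = 20 is a counterexample.

t = 20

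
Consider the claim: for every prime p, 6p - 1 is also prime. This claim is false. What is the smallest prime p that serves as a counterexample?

A counterexample is any prime p such that 6p - 1 is not prime; we check each in order.
For p = 2, 3, 5, 7 the conclusion holds.
p = 11: 6p - 1 = 65 = 5 × 13, not prime.
So p = 11 is the smallest counterexample.

p = 11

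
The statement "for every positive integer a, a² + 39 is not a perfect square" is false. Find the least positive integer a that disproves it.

A counterexample is any positive integer a such that a² + 39 is a perfect square; we check each in order.
a = 1: 1² + 39 = 40, not a perfect square.
a = 2: 2² + 39 = 43, not a perfect square.
a = 3: 3² + 39 = 48, not a perfect square.
a = 4: 4² + 39 = 55, not a perfect square.
a = 5: 5² + 39 = 64 = 8², a perfect square.

a = 5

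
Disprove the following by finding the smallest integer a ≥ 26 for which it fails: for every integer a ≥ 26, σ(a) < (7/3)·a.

Check each integer a ≥ 26 in order until the claim fails.
For a = 26, 27, 28, 29 the conclusion holds.
a = 30: σ(30) = 72; 72 ≥ 70.

a = 30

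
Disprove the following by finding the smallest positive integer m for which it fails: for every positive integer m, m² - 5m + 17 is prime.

m = 13

Check each positive integer m in order until m² - 5m + 17 is not prime.
For m = 1, 2, 3, 4, …, 10, 11, 12 the conclusion holds.
m = 13: m² - 5m + 17 = 121 = 11 × 11, composite.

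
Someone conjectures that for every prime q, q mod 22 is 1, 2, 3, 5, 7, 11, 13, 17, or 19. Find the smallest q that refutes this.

q = 31

For q = 2, 3, 5, 7, 11, 13, 17, 19, 23, 29 the conclusion holds.
q = 31: 31 mod 22 = 9 — not in {1, 2, 3, 5, 7, 11, 13, 17, 19}.
Hence q = 31 is a counterexample.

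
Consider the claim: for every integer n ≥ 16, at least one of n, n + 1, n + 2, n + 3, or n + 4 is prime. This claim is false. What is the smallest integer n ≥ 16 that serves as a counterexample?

n = 24

For n = 16, 17, 18, 19, 20, 21, 22, 23 the conclusion holds.
n = 24: 24 = 2 × 12; 25 = 5 × 5; 26 = 2 × 13; 27 = 3 × 9; 28 = 2 × 14 — all composite.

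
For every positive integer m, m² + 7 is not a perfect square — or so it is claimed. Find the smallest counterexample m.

m = 3

m = 1: 1² + 7 = 8, not a perfect square.
m = 2: 2² + 7 = 11, not a perfect square.
m = 3: 3² + 7 = 16 = 4², a perfect square.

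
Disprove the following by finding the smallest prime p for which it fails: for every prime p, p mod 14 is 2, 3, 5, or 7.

Check each prime p in order until the claim fails.
p = 2: 2 mod 14 = 2.
p = 3: 3 mod 14 = 3.
p = 5: 5 mod 14 = 5.
p = 7: 7 mod 14 = 7.
p = 11: 11 mod 14 = 11 — not in {2, 3, 5, 7}.
So p = 11 is the smallest counterexample.

p = 11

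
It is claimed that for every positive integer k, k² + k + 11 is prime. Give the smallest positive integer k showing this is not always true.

k = 10

The first 9 eligible values, up to k = 9, all satisfy the conclusion.
k = 10: k² + k + 11 = 121 = 11 × 11, composite.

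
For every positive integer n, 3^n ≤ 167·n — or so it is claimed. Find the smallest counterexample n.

n = 7

We need the least positive integer n for which 3^n > 167·n.
The first 6 eligible values, up to n = 6, all satisfy the conclusion.
n = 7: 3^n = 2187 and 167·n = 1169, so 2187 > 1169.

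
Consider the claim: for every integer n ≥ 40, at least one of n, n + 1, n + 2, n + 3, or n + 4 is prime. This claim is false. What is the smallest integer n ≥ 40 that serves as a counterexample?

We need the least integer n ≥ 40 for which n, n + 1, n + 2, n + 3, n + 4 are all composite.
The first 8 eligible values, up to n = 47, all satisfy the conclusion.
n = 48: 48 = 2 × 24; 49 = 7 × 7; 50 = 2 × 25; 51 = 3 × 17; 52 = 2 × 26 — all composite.

n = 48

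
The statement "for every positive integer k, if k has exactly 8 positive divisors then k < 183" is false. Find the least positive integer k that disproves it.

k = 184

For k = 24, 30, 40, 42, …, 170, 174, 182 the conclusion holds.
k = 184: τ(184) = 8; 184 ≥ 183.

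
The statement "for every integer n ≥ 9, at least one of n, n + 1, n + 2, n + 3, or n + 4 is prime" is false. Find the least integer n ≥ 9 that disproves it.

n = 24

We need the least integer n ≥ 9 for which n, n + 1, n + 2, n + 3, n + 4 are all composite.
For n = 9, 10, 11, 12, …, 21, 22, 23 the conclusion holds.
n = 24: 24 = 2 × 12; 25 = 5 × 5; 26 = 2 × 13; 27 = 3 × 9; 28 = 2 × 14 — all composite.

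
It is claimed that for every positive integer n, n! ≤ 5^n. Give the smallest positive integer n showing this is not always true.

A counterexample is any positive integer n such that n! > 5^n; we check each in order.
For n = 1, 2, 3, 4, …, 9, 10, 11 the conclusion holds.
n = 12: n! = 479001600 and 5^n = 244140625, so 479001600 > 244140625.
Hence n = 12 is a counterexample.

n = 12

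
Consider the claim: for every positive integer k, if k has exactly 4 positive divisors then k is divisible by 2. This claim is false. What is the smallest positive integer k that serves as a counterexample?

k = 15

The first 4 eligible values, up to k = 14, all satisfy the conclusion.
k = 15: τ(15) = 4; 15 mod 2 = 1.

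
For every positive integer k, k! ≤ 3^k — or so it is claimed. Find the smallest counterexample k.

k = 7

A counterexample is any positive integer k such that k! > 3^k; we check each in order.
k = 1: k! = 1 and 3^k = 3, so 1 ≤ 3.
k = 2: k! = 2 and 3^k = 9, so 2 ≤ 9.
k = 3: k! = 6 and 3^k = 27, so 6 ≤ 27.
k = 4: k! = 24 and 3^k = 81, so 24 ≤ 81.
k = 5: k! = 120 and 3^k = 243, so 120 ≤ 243.
k = 6: k! = 720 and 3^k = 729, so 720 ≤ 729.
k = 7: k! = 5040 and 3^k = 2187, so 5040 > 2187.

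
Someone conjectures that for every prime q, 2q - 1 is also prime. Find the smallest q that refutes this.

q = 5

For q = 2, 3 the conclusion holds.
q = 5: 2q - 1 = 9 = 3 × 3, not prime.
So q = 5 is the smallest counterexample.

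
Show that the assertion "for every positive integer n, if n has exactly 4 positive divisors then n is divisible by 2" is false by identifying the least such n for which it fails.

A counterexample is any positive integer n such that n has exactly 4 positive divisors but n is not divisible by 2; we check each in order.
The first 4 eligible values, up to n = 14, all satisfy the conclusion.
n = 15: τ(15) = 4; 15 mod 2 = 1.

n = 15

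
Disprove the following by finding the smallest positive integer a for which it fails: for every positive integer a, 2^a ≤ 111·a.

a = 11

A counterexample is any positive integer a such that 2^a > 111·a; we check each in order.
For a = 1, 2, 3, 4, 5, 6, 7, 8, 9, 10 the conclusion holds.
a = 11: 2^a = 2048 and 111·a = 1221, so 2048 > 1221.
Thus a = 11 disproves the claim, and no smaller a works.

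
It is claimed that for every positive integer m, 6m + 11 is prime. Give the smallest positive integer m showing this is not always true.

m = 4

Check each positive integer m in order until 6m + 11 is not prime.
For m = 1, 2, 3 the conclusion holds.
m = 4: 6m + 11 = 35 = 5 × 7, composite.
Hence m = 4 is a counterexample.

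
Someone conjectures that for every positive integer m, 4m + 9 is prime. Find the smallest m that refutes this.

m = 3

Check each positive integer m in order until 4m + 9 is not prime.
For m = 1, 2 the conclusion holds.
m = 3: 4m + 9 = 21 = 3 × 7, composite.
Hence m = 3 is a counterexample.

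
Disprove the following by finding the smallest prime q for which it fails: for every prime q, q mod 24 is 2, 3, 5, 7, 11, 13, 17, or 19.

Check each prime q in order until the claim fails.
q = 2: 2 mod 24 = 2.
q = 3: 3 mod 24 = 3.
q = 5: 5 mod 24 = 5.
q = 7: 7 mod 24 = 7.
q = 11: 11 mod 24 = 11.
q = 13: 13 mod 24 = 13.
q = 17: 17 mod 24 = 17.
q = 19: 19 mod 24 = 19.
q = 23: 23 mod 24 = 23 — not in {2, 3, 5, 7, 11, 13, 17, 19}.
So q = 23 is the smallest counterexample.

q = 23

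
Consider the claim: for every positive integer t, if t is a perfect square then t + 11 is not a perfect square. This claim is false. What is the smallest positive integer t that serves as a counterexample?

t = 25

Check each positive integer t in order until t is a perfect square but t + 11 is a perfect square.
t = 1: 1 + 11 = 12, not a perfect square.
t = 4: 4 + 11 = 15, not a perfect square.
t = 9: 9 + 11 = 20, not a perfect square.
t = 16: 16 + 11 = 27, not a perfect square.
t = 25: 25 = 5² and 25 + 11 = 36 = 6².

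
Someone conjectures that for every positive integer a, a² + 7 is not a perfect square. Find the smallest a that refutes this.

a = 3

We need the least positive integer a for which a² + 7 is a perfect square.
a = 1: 1² + 7 = 8, not a perfect square.
a = 2: 2² + 7 = 11, not a perfect square.
a = 3: 3² + 7 = 16 = 4², a perfect square.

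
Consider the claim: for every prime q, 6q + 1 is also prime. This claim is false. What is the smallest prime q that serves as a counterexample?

q = 19

A counterexample is any prime q such that 6q + 1 is not prime; we check each in order.
For q = 2, 3, 5, 7, 11, 13, 17 the conclusion holds.
q = 19: 6q + 1 = 115 = 5 × 23, not prime.
So q = 19 is the smallest counterexample.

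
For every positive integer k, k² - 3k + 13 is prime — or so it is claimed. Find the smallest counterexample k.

k = 12

For k = 1, 2, 3, 4, …, 9, 10, 11 the conclusion holds.
k = 12: k² - 3k + 13 = 121 = 11 × 11, composite.
So k = 12 is the smallest counterexample.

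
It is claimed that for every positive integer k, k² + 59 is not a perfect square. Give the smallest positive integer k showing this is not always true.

k = 29

A counterexample is any positive integer k such that k² + 59 is a perfect square; we check each in order.
For k = 1, 2, 3, 4, …, 26, 27, 28 the conclusion holds.
k = 29: 29² + 59 = 900 = 30², a perfect square.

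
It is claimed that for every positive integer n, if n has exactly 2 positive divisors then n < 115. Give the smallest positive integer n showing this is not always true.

n = 127

A counterexample is any positive integer n such that n has exactly 2 positive divisors but the claim fails; we check each in order.
For n = 2, 3, 5, 7, …, 107, 109, 113 the conclusion holds.
n = 127: τ(127) = 2; 127 ≥ 115.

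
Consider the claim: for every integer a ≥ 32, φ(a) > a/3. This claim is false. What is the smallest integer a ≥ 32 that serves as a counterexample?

Check each integer a ≥ 32 in order until the claim fails.
The first 4 eligible values, up to a = 35, all satisfy the conclusion.
a = 36: φ(36) = 12 and 36/3 = 12, so φ(36) ≤ 36/3.

a = 36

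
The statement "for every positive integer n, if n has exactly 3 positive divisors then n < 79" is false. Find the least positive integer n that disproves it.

n = 121

Check each positive integer n in order until n has exactly 3 positive divisors but the claim fails.
n = 4: τ(4) = 3; 4 < 79.
n = 9: τ(9) = 3; 9 < 79.
n = 25: τ(25) = 3; 25 < 79.
n = 49: τ(49) = 3; 49 < 79.
n = 121: τ(121) = 3; 121 ≥ 79.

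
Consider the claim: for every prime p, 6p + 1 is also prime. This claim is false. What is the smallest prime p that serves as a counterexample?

p = 19

Check each prime p in order until 6p + 1 is not prime.
The first 7 eligible values, up to p = 17, all satisfy the conclusion.
p = 19: 6p + 1 = 115 = 5 × 23, not prime.
Thus p = 19 disproves the claim, and no smaller p works.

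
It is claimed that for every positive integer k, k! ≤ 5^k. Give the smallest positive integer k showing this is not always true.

We need the least positive integer k for which k! > 5^k.
For k = 1, 2, 3, 4, …, 9, 10, 11 the conclusion holds.
k = 12: k! = 479001600 and 5^k = 244140625, so 479001600 > 244140625.
Hence k = 12 is a counterexample.

k = 12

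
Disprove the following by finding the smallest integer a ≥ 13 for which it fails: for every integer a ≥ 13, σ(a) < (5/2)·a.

a = 24

Check each integer a ≥ 13 in order until the claim fails.
The first 11 eligible values, up to a = 23, all satisfy the conclusion.
a = 24: σ(24) = 60; 60 ≥ 60.
Thus a = 24 disproves the claim, and no smaller a works.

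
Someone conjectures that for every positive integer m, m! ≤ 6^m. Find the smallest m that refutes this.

Check each positive integer m in order until m! > 6^m.
For m = 1, 2, 3, 4, …, 11, 12, 13 the conclusion holds.
m = 14: m! = 87178291200 and 6^m = 78364164096, so 87178291200 > 78364164096.

m = 14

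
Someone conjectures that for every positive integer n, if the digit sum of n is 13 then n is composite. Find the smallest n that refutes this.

n = 67

We need the least positive integer n for which the digit sum of n is 13 but n is prime.
For n = 49, 58 the conclusion holds.
n = 67: digit sum 13; 67 is prime, not composite.
So n = 67 is the smallest counterexample.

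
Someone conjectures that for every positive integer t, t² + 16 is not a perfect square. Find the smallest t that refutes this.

t = 3

A counterexample is any positive integer t such that t² + 16 is a perfect square; we check each in order.
For t = 1, 2 the conclusion holds.
t = 3: 3² + 16 = 25 = 5², a perfect square.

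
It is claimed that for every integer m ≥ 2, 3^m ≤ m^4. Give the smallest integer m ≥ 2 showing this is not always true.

For m = 2, 3, 4, 5, 6, 7 the conclusion holds.
m = 8: 3^m = 6561 and m^4 = 4096, so 6561 > 4096.
So m = 8 is the smallest counterexample.

m = 8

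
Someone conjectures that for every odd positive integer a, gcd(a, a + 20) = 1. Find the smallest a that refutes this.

a = 5

For a = 1, 3 the conclusion holds.
a = 5: gcd(5, 25) = 5.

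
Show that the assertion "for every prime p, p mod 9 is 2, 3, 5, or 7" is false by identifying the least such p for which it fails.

A counterexample is any prime p such that the claim fails; we check each in order.
p = 2: 2 mod 9 = 2.
p = 3: 3 mod 9 = 3.
p = 5: 5 mod 9 = 5.
p = 7: 7 mod 9 = 7.
p = 11: 11 mod 9 = 2.
p = 13: 13 mod 9 = 4 — not in {2, 3, 5, 7}.

p = 13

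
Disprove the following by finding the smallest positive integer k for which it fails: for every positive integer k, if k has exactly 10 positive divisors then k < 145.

k = 162

A counterexample is any positive integer k such that k has exactly 10 positive divisors but the claim fails; we check each in order.
For k = 48, 80, 112 the conclusion holds.
k = 162: τ(162) = 10; 162 ≥ 145.
Thus k = 162 disproves the claim, and no smaller k works.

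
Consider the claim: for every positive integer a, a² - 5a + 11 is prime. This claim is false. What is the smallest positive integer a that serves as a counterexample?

Check each positive integer a in order until a² - 5a + 11 is not prime.
a = 1: a² - 5a + 11 = 7, prime.
a = 2: a² - 5a + 11 = 5, prime.
a = 3: a² - 5a + 11 = 5, prime.
a = 4: a² - 5a + 11 = 7, prime.
a = 5: a² - 5a + 11 = 11, prime.
a = 6: a² - 5a + 11 = 17, prime.
a = 7: a² - 5a + 11 = 25 = 5 × 5, composite.

a = 7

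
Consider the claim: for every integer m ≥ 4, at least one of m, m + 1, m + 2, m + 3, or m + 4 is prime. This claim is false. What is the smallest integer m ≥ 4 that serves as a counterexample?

m = 24

A counterexample is any integer m ≥ 4 such that m, m + 1, m + 2, m + 3, m + 4 are all composite; we check each in order.
The first 20 eligible values, up to m = 23, all satisfy the conclusion.
m = 24: 24 = 2 × 12; 25 = 5 × 5; 26 = 2 × 13; 27 = 3 × 9; 28 = 2 × 14 — all composite.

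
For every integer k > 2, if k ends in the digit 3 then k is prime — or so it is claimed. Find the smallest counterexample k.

k = 33

We need the least integer k > 2 for which k ends in the digit 3 but k is not prime.
k = 3: 3 ends in 3 and is prime.
k = 13: 13 ends in 3 and is prime.
k = 23: 23 ends in 3 and is prime.
k = 33: 33 ends in 3; 33 = 3 × 11, composite.
So k = 33 is the smallest counterexample.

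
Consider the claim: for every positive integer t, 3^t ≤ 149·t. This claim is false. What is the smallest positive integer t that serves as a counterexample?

A counterexample is any positive integer t such that 3^t > 149·t; we check each in order.
For t = 1, 2, 3, 4, 5, 6 the conclusion holds.
t = 7: 3^t = 2187 and 149·t = 1043, so 2187 > 1043.
Thus t = 7 disproves the claim, and no smaller t works.

t = 7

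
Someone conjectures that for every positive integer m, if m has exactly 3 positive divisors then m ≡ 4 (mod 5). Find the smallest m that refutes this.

m = 25

We need the least positive integer m for which m has exactly 3 positive divisors but the claim fails.
For m = 4, 9 the conclusion holds.
m = 25: τ(25) = 3; 25 ≡ 0 (mod 5).
Thus m = 25 disproves the claim, and no smaller m works.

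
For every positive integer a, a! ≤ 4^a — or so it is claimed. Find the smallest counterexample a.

A counterexample is any positive integer a such that a! > 4^a; we check each in order.
The first 8 eligible values, up to a = 8, all satisfy the conclusion.
a = 9: a! = 362880 and 4^a = 262144, so 362880 > 262144.
Hence a = 9 is a counterexample.

a = 9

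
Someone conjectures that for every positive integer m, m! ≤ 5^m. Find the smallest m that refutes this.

m = 12

For m = 1, 2, 3, 4, …, 9, 10, 11 the conclusion holds.
m = 12: m! = 479001600 and 5^m = 244140625, so 479001600 > 244140625.
Thus m = 12 disproves the claim, and no smaller m works.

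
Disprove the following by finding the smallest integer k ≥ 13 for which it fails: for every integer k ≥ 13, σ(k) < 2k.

Check each integer k ≥ 13 in order until the claim fails.
For k = 13, 14, 15, 16, 17 the conclusion holds.
k = 18: σ(18) = 39; 39 ≥ 36.
Thus k = 18 disproves the claim, and no smaller k works.

k = 18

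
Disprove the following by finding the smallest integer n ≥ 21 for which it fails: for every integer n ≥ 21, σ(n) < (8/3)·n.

n = 60

We need the least integer n ≥ 21 for which the claim fails.
The first 39 eligible values, up to n = 59, all satisfy the conclusion.
n = 60: σ(60) = 168; 168 ≥ 160.
So n = 60 is the smallest counterexample.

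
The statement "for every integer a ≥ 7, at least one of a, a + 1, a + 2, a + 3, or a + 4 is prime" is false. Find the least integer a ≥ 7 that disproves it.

a = 24

Check each integer a ≥ 7 in order until a, a + 1, a + 2, a + 3, a + 4 are all composite.
For a = 7, 8, 9, 10, …, 21, 22, 23 the conclusion holds.
a = 24: 24 = 2 × 12; 25 = 5 × 5; 26 = 2 × 13; 27 = 3 × 9; 28 = 2 × 14 — all composite.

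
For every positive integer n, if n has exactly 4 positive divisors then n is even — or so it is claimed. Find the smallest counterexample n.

n = 15

A counterexample is any positive integer n such that n has exactly 4 positive divisors but n is odd; we check each in order.
n = 6: divisors of 6: 1, 2, 3, 6; 6 is even.
n = 8: divisors of 8: 1, 2, 4, 8; 8 is even.
n = 10: divisors of 10: 1, 2, 5, 10; 10 is even.
n = 14: divisors of 14: 1, 2, 7, 14; 14 is even.
n = 15: divisors of 15: 1, 3, 5, 15; 15 is odd.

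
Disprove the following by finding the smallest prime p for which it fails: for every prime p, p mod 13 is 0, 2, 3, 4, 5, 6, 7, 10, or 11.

p = 47

A counterexample is any prime p such that the claim fails; we check each in order.
For p = 2, 3, 5, 7, …, 37, 41, 43 the conclusion holds.
p = 47: 47 mod 13 = 8 — not in {0, 2, 3, 4, 5, 6, 7, 10, 11}.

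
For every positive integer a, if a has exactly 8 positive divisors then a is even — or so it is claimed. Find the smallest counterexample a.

We need the least positive integer a for which a has exactly 8 positive divisors but a is odd.
For a = 24, 30, 40, 42, …, 88, 102, 104 the conclusion holds.
a = 105: divisors of 105: 1, 3, 5, 7, 15, 21, 35, 105; 105 is odd.
So a = 105 is the smallest counterexample.

a = 105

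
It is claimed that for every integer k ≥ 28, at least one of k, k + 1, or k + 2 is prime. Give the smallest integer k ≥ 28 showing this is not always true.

We need the least integer k ≥ 28 for which k, k + 1, k + 2 are all composite.
For k = 28, 29, 30, 31 the conclusion holds.
k = 32: 32 = 2 × 16; 33 = 3 × 11; 34 = 2 × 17 — all composite.
So k = 32 is the smallest counterexample.

k = 32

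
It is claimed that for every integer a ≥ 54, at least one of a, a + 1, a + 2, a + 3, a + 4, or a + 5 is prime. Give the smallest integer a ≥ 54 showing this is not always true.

Check each integer a ≥ 54 in order until a, a + 1, a + 2, a + 3, a + 4, a + 5 are all composite.
The first 36 eligible values, up to a = 89, all satisfy the conclusion.
a = 90: 90 = 2 × 45; 91 = 7 × 13; 92 = 2 × 46; 93 = 3 × 31; 94 = 2 × 47; 95 = 5 × 19 — all composite.
So a = 90 is the smallest counterexample.

a = 90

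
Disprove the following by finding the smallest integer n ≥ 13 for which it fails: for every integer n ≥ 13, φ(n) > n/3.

Check each integer n ≥ 13 in order until the claim fails.
For n = 13, 14, 15, 16, 17 the conclusion holds.
n = 18: φ(18) = 6 and 18/3 = 6, so φ(18) ≤ 18/3.
So n = 18 is the smallest counterexample.

n = 18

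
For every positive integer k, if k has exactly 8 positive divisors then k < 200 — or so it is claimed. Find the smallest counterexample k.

A counterexample is any positive integer k such that k has exactly 8 positive divisors but the claim fails; we check each in order.
For k = 24, 30, 40, 42, …, 189, 190, 195 the conclusion holds.
k = 222: τ(222) = 8; 222 ≥ 200.

k = 222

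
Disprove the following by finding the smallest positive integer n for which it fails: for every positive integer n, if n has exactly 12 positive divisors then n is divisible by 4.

n = 90

n = 60: τ(60) = 12; 60 mod 4 = 0.
n = 72: τ(72) = 12; 72 mod 4 = 0.
n = 84: τ(84) = 12; 84 mod 4 = 0.
n = 90: τ(90) = 12; 90 mod 4 = 2.
So n = 90 is the smallest counterexample.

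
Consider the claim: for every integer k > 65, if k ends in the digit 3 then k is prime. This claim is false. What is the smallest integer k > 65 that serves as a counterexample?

Check each integer k > 65 in order until k ends in the digit 3 but k is not prime.
For k = 73, 83 the conclusion holds.
k = 93: 93 ends in 3; 93 = 3 × 31, composite.
Hence k = 93 is a counterexample.

k = 93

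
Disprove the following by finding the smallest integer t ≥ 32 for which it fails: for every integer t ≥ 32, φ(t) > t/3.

For t = 32, 33, 34, 35 the conclusion holds.
t = 36: φ(36) = 12 and 36/3 = 12, so φ(36) ≤ 36/3.
Thus t = 36 disproves the claim, and no smaller t works.

t = 36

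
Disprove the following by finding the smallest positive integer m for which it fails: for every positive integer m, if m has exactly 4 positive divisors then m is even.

A counterexample is any positive integer m such that m has exactly 4 positive divisors but m is odd; we check each in order.
For m = 6, 8, 10, 14 the conclusion holds.
m = 15: divisors of 15: 1, 3, 5, 15; 15 is odd.
Hence m = 15 is a counterexample.

m = 15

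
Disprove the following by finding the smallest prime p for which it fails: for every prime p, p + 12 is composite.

p = 2: p + 12 = 14 = 2 × 7, composite.
p = 3: p + 12 = 15 = 3 × 5, composite.
p = 5: p + 12 = 17, prime — not composite.

p = 5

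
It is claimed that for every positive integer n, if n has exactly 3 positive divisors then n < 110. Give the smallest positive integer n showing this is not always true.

n = 121

The first 4 eligible values, up to n = 49, all satisfy the conclusion.
n = 121: τ(121) = 3; 121 ≥ 110.
Hence n = 121 is a counterexample.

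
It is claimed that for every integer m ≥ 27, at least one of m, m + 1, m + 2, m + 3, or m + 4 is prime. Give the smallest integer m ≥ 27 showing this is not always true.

m = 32

The first 5 eligible values, up to m = 31, all satisfy the conclusion.
m = 32: 32 = 2 × 16; 33 = 3 × 11; 34 = 2 × 17; 35 = 5 × 7; 36 = 2 × 18 — all composite.
Hence m = 32 is a counterexample.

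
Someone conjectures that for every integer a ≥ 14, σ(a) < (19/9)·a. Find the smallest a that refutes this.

a = 18

a = 14: σ(14) = 24; 24 < 266/9.
a = 15: σ(15) = 24; 24 < 95/3.
a = 16: σ(16) = 31; 31 < 304/9.
a = 17: σ(17) = 18; 18 < 323/9.
a = 18: σ(18) = 39; 39 ≥ 38.
So a = 18 is the smallest counterexample.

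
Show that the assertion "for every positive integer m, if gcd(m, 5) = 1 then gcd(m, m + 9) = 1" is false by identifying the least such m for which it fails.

m = 3

Check each positive integer m in order until gcd(m, 5) = 1 but gcd(m, m + 9) > 1.
For m = 1, 2 the conclusion holds.
m = 3: gcd(3, 12) = 3.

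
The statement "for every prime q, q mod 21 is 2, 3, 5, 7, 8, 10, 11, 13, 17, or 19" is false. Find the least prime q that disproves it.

We need the least prime q for which the claim fails.
The first 11 eligible values, up to q = 31, all satisfy the conclusion.
q = 37: 37 mod 21 = 16 — not in {2, 3, 5, 7, 8, 10, 11, 13, 17, 19}.
So q = 37 is the smallest counterexample.

q = 37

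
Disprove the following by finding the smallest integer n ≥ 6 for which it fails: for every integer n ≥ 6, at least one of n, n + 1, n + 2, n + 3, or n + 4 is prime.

n = 24

Check each integer n ≥ 6 in order until n, n + 1, n + 2, n + 3, n + 4 are all composite.
For n = 6, 7, 8, 9, …, 21, 22, 23 the conclusion holds.
n = 24: 24 = 2 × 12; 25 = 5 × 5; 26 = 2 × 13; 27 = 3 × 9; 28 = 2 × 14 — all composite.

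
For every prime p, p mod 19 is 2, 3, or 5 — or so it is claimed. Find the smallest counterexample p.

p = 7

Check each prime p in order until the claim fails.
For p = 2, 3, 5 the conclusion holds.
p = 7: 7 mod 19 = 7 — not in {2, 3, 5}.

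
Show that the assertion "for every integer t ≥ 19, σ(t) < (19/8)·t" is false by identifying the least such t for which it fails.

t = 24

A counterexample is any integer t ≥ 19 such that the claim fails; we check each in order.
t = 19: σ(19) = 20; 20 < 361/8.
t = 20: σ(20) = 42; 42 < 95/2.
t = 21: σ(21) = 32; 32 < 399/8.
t = 22: σ(22) = 36; 36 < 209/4.
t = 23: σ(23) = 24; 24 < 437/8.
t = 24: σ(24) = 60; 60 ≥ 57.
So t = 24 is the smallest counterexample.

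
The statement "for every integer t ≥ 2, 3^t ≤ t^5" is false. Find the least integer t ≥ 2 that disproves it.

t = 11

For t = 2, 3, 4, 5, 6, 7, 8, 9, 10 the conclusion holds.
t = 11: 3^t = 177147 and t^5 = 161051, so 177147 > 161051.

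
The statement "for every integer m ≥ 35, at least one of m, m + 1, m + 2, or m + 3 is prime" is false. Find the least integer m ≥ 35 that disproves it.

Check each integer m ≥ 35 in order until m, m + 1, m + 2, m + 3 are all composite.
The first 13 eligible values, up to m = 47, all satisfy the conclusion.
m = 48: 48 = 2 × 24; 49 = 7 × 7; 50 = 2 × 25; 51 = 3 × 17 — all composite.
Hence m = 48 is a counterexample.

m = 48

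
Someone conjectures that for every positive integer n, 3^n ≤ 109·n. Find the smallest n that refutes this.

n = 6

We need the least positive integer n for which 3^n > 109·n.
n = 1: 3^n = 3 and 109·n = 109, so 3 ≤ 109.
n = 2: 3^n = 9 and 109·n = 218, so 9 ≤ 218.
n = 3: 3^n = 27 and 109·n = 327, so 27 ≤ 327.
n = 4: 3^n = 81 and 109·n = 436, so 81 ≤ 436.
n = 5: 3^n = 243 and 109·n = 545, so 243 ≤ 545.
n = 6: 3^n = 729 and 109·n = 654, so 729 > 654.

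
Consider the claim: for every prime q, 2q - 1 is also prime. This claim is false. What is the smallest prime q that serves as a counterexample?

Check each prime q in order until 2q - 1 is not prime.
For q = 2, 3 the conclusion holds.
q = 5: 2q - 1 = 9 = 3 × 3, not prime.
Thus q = 5 disproves the claim, and no smaller q works.

q = 5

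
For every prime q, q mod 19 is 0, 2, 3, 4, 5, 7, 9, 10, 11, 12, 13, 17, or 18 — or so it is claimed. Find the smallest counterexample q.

A counterexample is any prime q such that the claim fails; we check each in order.
For q = 2, 3, 5, 7, …, 41, 43, 47 the conclusion holds.
q = 53: 53 mod 19 = 15 — not in {0, 2, 3, 4, 5, 7, 9, 10, 11, 12, 13, 17, 18}.
Thus q = 53 disproves the claim, and no smaller q works.

q = 53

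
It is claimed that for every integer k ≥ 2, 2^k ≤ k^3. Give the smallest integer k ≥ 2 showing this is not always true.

Check each integer k ≥ 2 in order until 2^k > k^3.
k = 2: 2^k = 4 and k^3 = 8, so 4 ≤ 8.
k = 3: 2^k = 8 and k^3 = 27, so 8 ≤ 27.
k = 4: 2^k = 16 and k^3 = 64, so 16 ≤ 64.
k = 5: 2^k = 32 and k^3 = 125, so 32 ≤ 125.
k = 6: 2^k = 64 and k^3 = 216, so 64 ≤ 216.
k = 7: 2^k = 128 and k^3 = 343, so 128 ≤ 343.
k = 8: 2^k = 256 and k^3 = 512, so 256 ≤ 512.
k = 9: 2^k = 512 and k^3 = 729, so 512 ≤ 729.
k = 10: 2^k = 1024 and k^3 = 1000, so 1024 > 1000.

k = 10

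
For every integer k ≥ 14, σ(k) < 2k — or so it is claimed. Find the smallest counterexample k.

k = 18

Check each integer k ≥ 14 in order until the claim fails.
k = 14: σ(14) = 24; 24 < 28.
k = 15: σ(15) = 24; 24 < 30.
k = 16: σ(16) = 31; 31 < 32.
k = 17: σ(17) = 18; 18 < 34.
k = 18: σ(18) = 39; 39 ≥ 36.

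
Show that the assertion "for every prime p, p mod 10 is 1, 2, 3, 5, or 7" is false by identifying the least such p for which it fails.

Check each prime p in order until the claim fails.
p = 2: 2 mod 10 = 2.
p = 3: 3 mod 10 = 3.
p = 5: 5 mod 10 = 5.
p = 7: 7 mod 10 = 7.
p = 11: 11 mod 10 = 1.
p = 13: 13 mod 10 = 3.
p = 17: 17 mod 10 = 7.
p = 19: 19 mod 10 = 9 — not in {1, 2, 3, 5, 7}.
Thus p = 19 disproves the claim, and no smaller p works.

p = 19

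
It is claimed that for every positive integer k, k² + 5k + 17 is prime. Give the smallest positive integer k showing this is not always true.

k = 8

k = 1: k² + 5k + 17 = 23, prime.
k = 2: k² + 5k + 17 = 31, prime.
k = 3: k² + 5k + 17 = 41, prime.
k = 4: k² + 5k + 17 = 53, prime.
k = 5: k² + 5k + 17 = 67, prime.
k = 6: k² + 5k + 17 = 83, prime.
k = 7: k² + 5k + 17 = 101, prime.
k = 8: k² + 5k + 17 = 121 = 11 × 11, composite.
Hence k = 8 is a counterexample.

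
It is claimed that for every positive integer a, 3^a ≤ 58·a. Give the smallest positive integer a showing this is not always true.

a = 6

For a = 1, 2, 3, 4, 5 the conclusion holds.
a = 6: 3^a = 729 and 58·a = 348, so 729 > 348.
Hence a = 6 is a counterexample.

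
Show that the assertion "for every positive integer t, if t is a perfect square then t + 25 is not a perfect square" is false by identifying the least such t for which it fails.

We need the least positive integer t for which t is a perfect square but t + 25 is a perfect square.
For t = 1, 4, 9, 16, …, 81, 100, 121 the conclusion holds.
t = 144: 144 = 12² and 144 + 25 = 169 = 13².
Thus t = 144 disproves the claim, and no smaller t works.

t = 144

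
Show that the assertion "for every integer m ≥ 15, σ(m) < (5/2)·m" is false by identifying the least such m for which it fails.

m = 24

A counterexample is any integer m ≥ 15 such that the claim fails; we check each in order.
For m = 15, 16, 17, 18, 19, 20, 21, 22, 23 the conclusion holds.
m = 24: σ(24) = 60; 60 ≥ 60.
So m = 24 is the smallest counterexample.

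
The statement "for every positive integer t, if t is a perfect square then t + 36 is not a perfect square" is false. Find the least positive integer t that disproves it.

t = 64

t = 1: 1 + 36 = 37, not a perfect square.
t = 4: 4 + 36 = 40, not a perfect square.
t = 9: 9 + 36 = 45, not a perfect square.
t = 16: 16 + 36 = 52, not a perfect square.
t = 25: 25 + 36 = 61, not a perfect square.
t = 36: 36 + 36 = 72, not a perfect square.
t = 49: 49 + 36 = 85, not a perfect square.
t = 64: 64 = 8² and 64 + 36 = 100 = 10².
So t = 64 is the smallest counterexample.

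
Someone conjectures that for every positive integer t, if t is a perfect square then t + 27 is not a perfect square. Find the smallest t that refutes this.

For t = 1, 4 the conclusion holds.
t = 9: 9 = 3² and 9 + 27 = 36 = 6².

t = 9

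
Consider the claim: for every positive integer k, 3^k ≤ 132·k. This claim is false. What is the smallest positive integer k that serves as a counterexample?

For k = 1, 2, 3, 4, 5, 6 the conclusion holds.
k = 7: 3^k = 2187 and 132·k = 924, so 2187 > 924.

k = 7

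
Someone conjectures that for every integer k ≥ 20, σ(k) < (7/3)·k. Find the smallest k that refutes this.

Check each integer k ≥ 20 in order until the claim fails.
For k = 20, 21, 22, 23 the conclusion holds.
k = 24: σ(24) = 60; 60 ≥ 56.

k = 24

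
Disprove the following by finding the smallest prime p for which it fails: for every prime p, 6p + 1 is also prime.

A counterexample is any prime p such that 6p + 1 is not prime; we check each in order.
The first 7 eligible values, up to p = 17, all satisfy the conclusion.
p = 19: 6p + 1 = 115 = 5 × 23, not prime.

p = 19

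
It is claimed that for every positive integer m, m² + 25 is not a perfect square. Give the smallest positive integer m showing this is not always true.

The first 11 eligible values, up to m = 11, all satisfy the conclusion.
m = 12: 12² + 25 = 169 = 13², a perfect square.

m = 12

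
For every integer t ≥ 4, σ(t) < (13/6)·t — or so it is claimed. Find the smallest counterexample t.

t = 12

For t = 4, 5, 6, 7, 8, 9, 10, 11 the conclusion holds.
t = 12: σ(12) = 28; 28 ≥ 26.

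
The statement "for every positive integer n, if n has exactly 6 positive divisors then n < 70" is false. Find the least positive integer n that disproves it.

n = 75

Check each positive integer n in order until n has exactly 6 positive divisors but the claim fails.
The first 11 eligible values, up to n = 68, all satisfy the conclusion.
n = 75: τ(75) = 6; 75 ≥ 70.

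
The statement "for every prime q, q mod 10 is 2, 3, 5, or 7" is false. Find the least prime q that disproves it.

We need the least prime q for which the claim fails.
The first 4 eligible values, up to q = 7, all satisfy the conclusion.
q = 11: 11 mod 10 = 1 — not in {2, 3, 5, 7}.

q = 11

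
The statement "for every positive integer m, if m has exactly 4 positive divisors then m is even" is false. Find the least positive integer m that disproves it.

For m = 6, 8, 10, 14 the conclusion holds.
m = 15: divisors of 15: 1, 3, 5, 15; 15 is odd.

m = 15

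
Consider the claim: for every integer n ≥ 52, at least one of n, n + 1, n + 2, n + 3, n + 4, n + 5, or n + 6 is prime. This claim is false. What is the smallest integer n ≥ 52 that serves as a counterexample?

n = 90

Check each integer n ≥ 52 in order until n, n + 1, n + 2, n + 3, n + 4, n + 5, n + 6 are all composite.
For n = 52, 53, 54, 55, …, 87, 88, 89 the conclusion holds.
n = 90: 90 = 2 × 45; 91 = 7 × 13; 92 = 2 × 46; 93 = 3 × 31; 94 = 2 × 47; 95 = 5 × 19; 96 = 2 × 48 — all composite.
Hence n = 90 is a counterexample.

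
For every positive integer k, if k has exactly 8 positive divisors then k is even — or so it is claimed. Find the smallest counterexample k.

Check each positive integer k in order until k has exactly 8 positive divisors but k is odd.
For k = 24, 30, 40, 42, …, 88, 102, 104 the conclusion holds.
k = 105: divisors of 105: 1, 3, 5, 7, 15, 21, 35, 105; 105 is odd.

k = 105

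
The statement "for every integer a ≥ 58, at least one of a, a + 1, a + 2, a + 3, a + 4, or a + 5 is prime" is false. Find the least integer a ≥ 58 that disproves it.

a = 90

Check each integer a ≥ 58 in order until a, a + 1, a + 2, a + 3, a + 4, a + 5 are all composite.
The first 32 eligible values, up to a = 89, all satisfy the conclusion.
a = 90: 90 = 2 × 45; 91 = 7 × 13; 92 = 2 × 46; 93 = 3 × 31; 94 = 2 × 47; 95 = 5 × 19 — all composite.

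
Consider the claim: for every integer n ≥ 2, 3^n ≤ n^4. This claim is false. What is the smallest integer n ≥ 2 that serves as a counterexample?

Check each integer n ≥ 2 in order until 3^n > n^4.
n = 2: 3^n = 9 and n^4 = 16, so 9 ≤ 16.
n = 3: 3^n = 27 and n^4 = 81, so 27 ≤ 81.
n = 4: 3^n = 81 and n^4 = 256, so 81 ≤ 256.
n = 5: 3^n = 243 and n^4 = 625, so 243 ≤ 625.
n = 6: 3^n = 729 and n^4 = 1296, so 729 ≤ 1296.
n = 7: 3^n = 2187 and n^4 = 2401, so 2187 ≤ 2401.
n = 8: 3^n = 6561 and n^4 = 4096, so 6561 > 4096.
Hence n = 8 is a counterexample.

n = 8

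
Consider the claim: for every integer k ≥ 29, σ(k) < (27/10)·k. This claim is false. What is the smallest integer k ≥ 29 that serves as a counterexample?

Check each integer k ≥ 29 in order until the claim fails.
The first 31 eligible values, up to k = 59, all satisfy the conclusion.
k = 60: σ(60) = 168; 168 ≥ 162.

k = 60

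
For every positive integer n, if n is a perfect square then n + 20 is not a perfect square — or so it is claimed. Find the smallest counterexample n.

n = 16

A counterexample is any positive integer n such that n is a perfect square but n + 20 is a perfect square; we check each in order.
For n = 1, 4, 9 the conclusion holds.
n = 16: 16 = 4² and 16 + 20 = 36 = 6².
Hence n = 16 is a counterexample.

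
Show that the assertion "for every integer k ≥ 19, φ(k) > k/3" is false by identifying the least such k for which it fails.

For k = 19, 20, 21, 22, 23 the conclusion holds.
k = 24: φ(24) = 8 and 24/3 = 8, so φ(24) ≤ 24/3.
Thus k = 24 disproves the claim, and no smaller k works.

k = 24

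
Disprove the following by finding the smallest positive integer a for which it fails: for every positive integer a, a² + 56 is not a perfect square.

Check each positive integer a in order until a² + 56 is a perfect square.
For a = 1, 2, 3, 4 the conclusion holds.
a = 5: 5² + 56 = 81 = 9², a perfect square.

a = 5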